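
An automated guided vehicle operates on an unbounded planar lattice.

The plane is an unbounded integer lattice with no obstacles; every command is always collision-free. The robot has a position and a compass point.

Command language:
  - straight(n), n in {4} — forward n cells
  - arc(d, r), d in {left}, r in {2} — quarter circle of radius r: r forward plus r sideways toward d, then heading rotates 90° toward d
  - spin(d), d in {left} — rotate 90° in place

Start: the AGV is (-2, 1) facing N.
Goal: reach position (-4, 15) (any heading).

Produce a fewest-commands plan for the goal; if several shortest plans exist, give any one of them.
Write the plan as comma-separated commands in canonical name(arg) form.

straight(4), straight(4), straight(4), arc(left, 2)

begin: (-2, 1) facing N
1. straight(4) → (-2, 5) facing N
2. straight(4) → (-2, 9) facing N
3. straight(4) → (-2, 13) facing N
4. arc(left, 2) → (-4, 15) facing W
minimal: 4 command(s), checked below 4.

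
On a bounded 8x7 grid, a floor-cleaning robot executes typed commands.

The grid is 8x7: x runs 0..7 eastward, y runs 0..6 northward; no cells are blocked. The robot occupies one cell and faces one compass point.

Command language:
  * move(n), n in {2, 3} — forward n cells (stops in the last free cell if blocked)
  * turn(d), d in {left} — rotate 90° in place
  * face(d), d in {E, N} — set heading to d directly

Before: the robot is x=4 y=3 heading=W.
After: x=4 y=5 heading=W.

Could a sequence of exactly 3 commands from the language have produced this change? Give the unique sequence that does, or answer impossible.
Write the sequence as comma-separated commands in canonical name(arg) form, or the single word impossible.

key: heading stays W — rotations cancel among the 3 commands
start: x=4 y=3 heading=W
[1] after face(N): x=4 y=3 heading=N
[2] after move(2): x=4 y=5 heading=N
[3] after turn(left): x=4 y=5 heading=W
all 125 alternatives checked — unique.

face(N), move(2), turn(left)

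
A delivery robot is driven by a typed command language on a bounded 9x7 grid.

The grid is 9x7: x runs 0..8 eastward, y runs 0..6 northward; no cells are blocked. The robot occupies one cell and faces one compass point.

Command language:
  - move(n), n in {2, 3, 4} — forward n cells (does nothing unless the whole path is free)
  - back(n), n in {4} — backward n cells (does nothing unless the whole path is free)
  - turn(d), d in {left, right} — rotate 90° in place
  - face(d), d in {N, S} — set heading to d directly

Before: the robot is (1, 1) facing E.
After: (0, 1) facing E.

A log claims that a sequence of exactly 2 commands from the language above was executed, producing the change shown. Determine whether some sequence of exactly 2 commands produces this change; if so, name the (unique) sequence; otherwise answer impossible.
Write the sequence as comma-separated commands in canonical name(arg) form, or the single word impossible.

key: order matters: swapping move(3) and back(4) lands elsewhere
start: (1, 1) facing E
1. move(3) → (4, 1) facing E
2. back(4) → (0, 1) facing E
no other 2-command option fits: unique.

move(3), back(4)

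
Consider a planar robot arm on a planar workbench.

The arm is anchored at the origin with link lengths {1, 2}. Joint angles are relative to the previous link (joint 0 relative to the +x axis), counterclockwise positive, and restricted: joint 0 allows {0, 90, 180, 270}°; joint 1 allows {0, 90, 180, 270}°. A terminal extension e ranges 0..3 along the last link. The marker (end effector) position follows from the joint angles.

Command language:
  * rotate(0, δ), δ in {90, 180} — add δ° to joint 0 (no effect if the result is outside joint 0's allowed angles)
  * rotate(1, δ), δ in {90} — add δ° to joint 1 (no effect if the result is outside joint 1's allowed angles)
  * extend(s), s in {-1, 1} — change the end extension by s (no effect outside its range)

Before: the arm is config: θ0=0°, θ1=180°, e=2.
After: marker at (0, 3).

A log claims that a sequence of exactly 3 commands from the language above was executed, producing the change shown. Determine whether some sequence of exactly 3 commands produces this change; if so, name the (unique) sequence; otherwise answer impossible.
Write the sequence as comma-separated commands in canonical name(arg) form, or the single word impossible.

from: config: θ0=0°, θ1=180°, e=2
t=1 rotate(0, 90) ⇒ config: θ0=90°, θ1=180°, e=2
t=2 rotate(0, 90) ⇒ config: θ0=180°, θ1=180°, e=2
t=3 rotate(0, 90) ⇒ config: θ0=270°, θ1=180°, e=2
all 125 alternatives checked — unique.

rotate(0, 90), rotate(0, 90), rotate(0, 90)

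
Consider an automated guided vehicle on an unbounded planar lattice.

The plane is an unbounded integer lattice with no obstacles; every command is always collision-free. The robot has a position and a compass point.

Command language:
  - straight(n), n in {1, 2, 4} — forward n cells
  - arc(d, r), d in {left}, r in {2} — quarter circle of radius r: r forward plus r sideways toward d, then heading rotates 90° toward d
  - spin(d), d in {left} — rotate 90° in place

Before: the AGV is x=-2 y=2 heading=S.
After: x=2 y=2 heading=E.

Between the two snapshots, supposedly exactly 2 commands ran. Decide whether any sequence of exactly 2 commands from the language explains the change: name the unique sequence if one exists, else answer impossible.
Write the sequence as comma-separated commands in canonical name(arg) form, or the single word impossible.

key: running straight(4) before spin(left) would end elsewhere — order is forced
t0: x=-2 y=2 heading=S
1. spin(left) → x=-2 y=2 heading=E
2. straight(4) → x=2 y=2 heading=E
uniquely the one of 25 2-step routes that fits.

spin(left), straight(4)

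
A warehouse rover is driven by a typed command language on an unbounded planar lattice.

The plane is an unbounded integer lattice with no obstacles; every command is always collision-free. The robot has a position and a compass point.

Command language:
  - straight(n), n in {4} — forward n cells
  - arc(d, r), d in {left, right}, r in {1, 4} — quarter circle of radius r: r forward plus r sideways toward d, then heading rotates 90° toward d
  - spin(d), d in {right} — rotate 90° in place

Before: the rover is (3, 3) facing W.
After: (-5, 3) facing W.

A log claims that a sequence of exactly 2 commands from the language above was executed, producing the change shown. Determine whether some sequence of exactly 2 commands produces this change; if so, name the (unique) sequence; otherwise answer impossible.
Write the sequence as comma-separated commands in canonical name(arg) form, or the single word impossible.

key: heading stays W — no command in the sequence turns
initial: (3, 3) facing W
t=1 straight(4) ⇒ (-1, 3) facing W
t=2 straight(4) ⇒ (-5, 3) facing W
no rival 2-sequence matches.

straight(4), straight(4)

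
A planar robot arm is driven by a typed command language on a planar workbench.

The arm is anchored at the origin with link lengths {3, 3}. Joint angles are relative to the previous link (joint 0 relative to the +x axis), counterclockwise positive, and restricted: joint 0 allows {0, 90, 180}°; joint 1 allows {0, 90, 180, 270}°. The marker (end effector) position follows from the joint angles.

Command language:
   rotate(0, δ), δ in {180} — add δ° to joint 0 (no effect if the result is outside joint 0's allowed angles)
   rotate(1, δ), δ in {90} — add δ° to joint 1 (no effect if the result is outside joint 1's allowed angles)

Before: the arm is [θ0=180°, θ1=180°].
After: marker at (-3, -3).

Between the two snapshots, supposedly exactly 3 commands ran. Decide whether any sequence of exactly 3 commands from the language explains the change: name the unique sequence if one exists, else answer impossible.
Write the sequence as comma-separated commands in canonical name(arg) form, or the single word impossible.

rotate(1, 90), rotate(1, 90), rotate(1, 90)

from: [θ0=180°, θ1=180°]
[1] after rotate(1, 90): [θ0=180°, θ1=270°]
[2] after rotate(1, 90): [θ0=180°, θ1=0°]
[3] after rotate(1, 90): [θ0=180°, θ1=90°]
no other 3-command option fits: unique.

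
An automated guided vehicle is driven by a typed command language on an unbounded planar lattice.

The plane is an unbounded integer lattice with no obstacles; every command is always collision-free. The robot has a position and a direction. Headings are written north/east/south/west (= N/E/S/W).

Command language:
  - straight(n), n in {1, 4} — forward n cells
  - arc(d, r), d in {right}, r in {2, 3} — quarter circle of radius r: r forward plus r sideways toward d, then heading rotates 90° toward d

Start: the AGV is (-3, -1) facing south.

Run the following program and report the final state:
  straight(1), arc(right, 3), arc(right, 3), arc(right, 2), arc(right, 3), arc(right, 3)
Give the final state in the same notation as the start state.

(-7, -6) facing west

begin: (-3, -1) facing south
t=1 straight(1) ⇒ (-3, -2) facing south
t=2 arc(right, 3) ⇒ (-6, -5) facing west
t=3 arc(right, 3) ⇒ (-9, -2) facing north
t=4 arc(right, 2) ⇒ (-7, 0) facing east
t=5 arc(right, 3) ⇒ (-4, -3) facing south
t=6 arc(right, 3) ⇒ (-7, -6) facing west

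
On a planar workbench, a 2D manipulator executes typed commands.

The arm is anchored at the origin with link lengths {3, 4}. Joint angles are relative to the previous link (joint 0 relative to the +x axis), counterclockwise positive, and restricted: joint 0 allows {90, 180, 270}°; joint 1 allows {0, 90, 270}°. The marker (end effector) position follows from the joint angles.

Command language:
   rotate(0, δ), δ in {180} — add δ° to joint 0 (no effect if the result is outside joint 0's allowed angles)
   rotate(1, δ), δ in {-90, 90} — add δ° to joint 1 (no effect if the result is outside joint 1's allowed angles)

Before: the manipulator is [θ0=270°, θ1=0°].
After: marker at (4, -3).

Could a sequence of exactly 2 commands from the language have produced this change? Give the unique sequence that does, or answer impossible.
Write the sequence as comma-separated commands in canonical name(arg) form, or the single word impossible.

initial: [θ0=270°, θ1=0°]
1. rotate(1, 90) → [θ0=270°, θ1=90°]
2. rotate(1, 90) → [θ0=270°, θ1=90°]
no rival 2-sequence matches.

rotate(1, 90), rotate(1, 90)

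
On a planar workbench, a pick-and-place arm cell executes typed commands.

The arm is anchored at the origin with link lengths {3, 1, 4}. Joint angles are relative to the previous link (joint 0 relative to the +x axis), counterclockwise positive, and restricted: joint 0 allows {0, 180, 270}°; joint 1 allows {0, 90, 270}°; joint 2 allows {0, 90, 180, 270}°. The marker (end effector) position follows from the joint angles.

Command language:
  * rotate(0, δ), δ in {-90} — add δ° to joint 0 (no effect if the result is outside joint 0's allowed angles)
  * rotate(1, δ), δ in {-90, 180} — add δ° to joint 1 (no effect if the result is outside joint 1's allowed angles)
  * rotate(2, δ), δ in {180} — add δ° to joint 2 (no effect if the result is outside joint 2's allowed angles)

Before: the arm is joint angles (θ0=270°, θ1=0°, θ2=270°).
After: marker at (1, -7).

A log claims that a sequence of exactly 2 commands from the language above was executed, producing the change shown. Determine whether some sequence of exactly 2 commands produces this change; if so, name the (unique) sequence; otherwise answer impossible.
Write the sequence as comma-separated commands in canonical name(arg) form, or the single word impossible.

rotate(1, -90), rotate(1, 180)

key: order matters: swapping rotate(1, -90) and rotate(1, 180) lands elsewhere
initial: joint angles (θ0=270°, θ1=0°, θ2=270°)
t=1 rotate(1, -90) ⇒ joint angles (θ0=270°, θ1=270°, θ2=270°)
t=2 rotate(1, 180) ⇒ joint angles (θ0=270°, θ1=90°, θ2=270°)
all 16 alternatives checked — unique.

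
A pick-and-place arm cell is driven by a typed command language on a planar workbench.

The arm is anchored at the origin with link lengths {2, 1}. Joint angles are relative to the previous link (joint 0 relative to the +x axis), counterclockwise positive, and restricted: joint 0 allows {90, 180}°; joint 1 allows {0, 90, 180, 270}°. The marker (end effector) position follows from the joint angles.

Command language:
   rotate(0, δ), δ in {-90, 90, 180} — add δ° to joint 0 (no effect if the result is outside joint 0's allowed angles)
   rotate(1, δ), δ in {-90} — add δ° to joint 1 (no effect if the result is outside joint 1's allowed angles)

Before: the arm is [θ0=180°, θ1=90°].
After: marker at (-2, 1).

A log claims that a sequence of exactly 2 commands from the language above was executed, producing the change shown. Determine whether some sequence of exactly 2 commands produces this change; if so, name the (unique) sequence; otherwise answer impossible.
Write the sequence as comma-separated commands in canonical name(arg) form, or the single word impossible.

rotate(1, -90), rotate(1, -90)

from: [θ0=180°, θ1=90°]
step 1 (rotate(1, -90)): [θ0=180°, θ1=0°]
step 2 (rotate(1, -90)): [θ0=180°, θ1=270°]
no rival 2-sequence matches.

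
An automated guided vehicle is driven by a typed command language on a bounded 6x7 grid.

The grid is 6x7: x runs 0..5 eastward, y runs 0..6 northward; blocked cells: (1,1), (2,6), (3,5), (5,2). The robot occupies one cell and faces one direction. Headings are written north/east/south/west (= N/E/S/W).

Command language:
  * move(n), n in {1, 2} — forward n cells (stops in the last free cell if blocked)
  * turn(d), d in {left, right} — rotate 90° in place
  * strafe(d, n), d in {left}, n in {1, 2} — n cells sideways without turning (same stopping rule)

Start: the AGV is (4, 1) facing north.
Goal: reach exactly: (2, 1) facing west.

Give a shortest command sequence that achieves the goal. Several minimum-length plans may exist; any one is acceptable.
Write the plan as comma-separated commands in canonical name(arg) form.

turn(left), move(2)

from: (4, 1) facing north
1. turn(left) → (4, 1) facing west
2. move(2) → (2, 1) facing west
nothing shorter than 2 reaches the goal.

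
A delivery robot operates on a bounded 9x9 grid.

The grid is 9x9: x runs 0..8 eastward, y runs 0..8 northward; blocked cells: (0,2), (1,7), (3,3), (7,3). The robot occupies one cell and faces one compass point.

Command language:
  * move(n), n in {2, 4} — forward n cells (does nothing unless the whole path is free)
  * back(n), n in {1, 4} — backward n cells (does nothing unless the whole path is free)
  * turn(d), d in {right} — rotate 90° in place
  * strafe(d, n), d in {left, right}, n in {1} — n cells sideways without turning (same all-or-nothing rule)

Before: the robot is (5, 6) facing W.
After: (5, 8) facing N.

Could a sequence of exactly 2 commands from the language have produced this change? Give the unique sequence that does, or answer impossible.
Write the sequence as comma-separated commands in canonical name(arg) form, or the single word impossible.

turn(right), move(2)

key: order matters: swapping turn(right) and move(2) lands elsewhere
start: (5, 6) facing W
t=1 turn(right) ⇒ (5, 6) facing N
t=2 move(2) ⇒ (5, 8) facing N
uniquely the one of 49 2-step routes that fits.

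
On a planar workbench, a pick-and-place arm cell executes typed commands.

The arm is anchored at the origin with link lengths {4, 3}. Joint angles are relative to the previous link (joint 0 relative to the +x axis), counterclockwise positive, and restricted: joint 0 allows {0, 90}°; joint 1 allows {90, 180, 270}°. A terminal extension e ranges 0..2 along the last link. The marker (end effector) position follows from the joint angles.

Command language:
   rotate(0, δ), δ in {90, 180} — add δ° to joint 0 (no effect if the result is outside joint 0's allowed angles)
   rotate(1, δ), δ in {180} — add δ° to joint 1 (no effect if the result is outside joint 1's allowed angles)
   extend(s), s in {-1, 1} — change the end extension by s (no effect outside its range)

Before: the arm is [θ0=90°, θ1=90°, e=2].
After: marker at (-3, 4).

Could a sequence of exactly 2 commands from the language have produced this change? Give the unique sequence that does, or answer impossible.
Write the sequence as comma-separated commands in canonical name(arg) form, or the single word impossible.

initial: [θ0=90°, θ1=90°, e=2]
step 1 (extend(-1)): [θ0=90°, θ1=90°, e=1]
step 2 (extend(-1)): [θ0=90°, θ1=90°, e=0]
no other 2-command option fits: unique.

extend(-1), extend(-1)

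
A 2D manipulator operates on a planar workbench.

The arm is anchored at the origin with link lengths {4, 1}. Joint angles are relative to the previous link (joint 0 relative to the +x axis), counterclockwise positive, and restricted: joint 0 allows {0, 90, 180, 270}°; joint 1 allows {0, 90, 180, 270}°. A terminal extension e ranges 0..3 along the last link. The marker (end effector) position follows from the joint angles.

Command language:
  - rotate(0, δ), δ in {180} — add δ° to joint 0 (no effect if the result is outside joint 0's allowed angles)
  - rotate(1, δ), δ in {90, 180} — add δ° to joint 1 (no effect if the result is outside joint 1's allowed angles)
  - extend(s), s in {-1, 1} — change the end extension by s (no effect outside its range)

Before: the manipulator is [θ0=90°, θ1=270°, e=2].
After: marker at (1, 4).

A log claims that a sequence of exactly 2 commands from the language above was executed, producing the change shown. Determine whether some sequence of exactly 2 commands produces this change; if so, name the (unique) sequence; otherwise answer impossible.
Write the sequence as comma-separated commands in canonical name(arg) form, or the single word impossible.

t0: [θ0=90°, θ1=270°, e=2]
1. extend(-1) → [θ0=90°, θ1=270°, e=1]
2. extend(-1) → [θ0=90°, θ1=270°, e=0]
all 25 alternatives checked — unique.

extend(-1), extend(-1)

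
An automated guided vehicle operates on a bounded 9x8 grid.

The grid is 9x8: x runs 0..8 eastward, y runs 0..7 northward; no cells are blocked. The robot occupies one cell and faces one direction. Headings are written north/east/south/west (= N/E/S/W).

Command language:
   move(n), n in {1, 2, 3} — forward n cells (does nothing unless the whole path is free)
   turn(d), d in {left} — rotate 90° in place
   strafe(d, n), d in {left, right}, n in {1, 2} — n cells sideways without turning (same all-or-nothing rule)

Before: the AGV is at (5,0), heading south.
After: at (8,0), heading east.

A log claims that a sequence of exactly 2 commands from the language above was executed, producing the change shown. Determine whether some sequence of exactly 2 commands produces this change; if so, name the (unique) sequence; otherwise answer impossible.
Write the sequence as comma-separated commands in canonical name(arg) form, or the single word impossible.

key: position moved to (8,0) AND the heading swung to E — translation plus rotation needed
begin: at (5,0), heading south
t=1 turn(left) ⇒ at (5,0), heading east
t=2 move(3) ⇒ at (8,0), heading east
all 64 alternatives checked — unique.

turn(left), move(3)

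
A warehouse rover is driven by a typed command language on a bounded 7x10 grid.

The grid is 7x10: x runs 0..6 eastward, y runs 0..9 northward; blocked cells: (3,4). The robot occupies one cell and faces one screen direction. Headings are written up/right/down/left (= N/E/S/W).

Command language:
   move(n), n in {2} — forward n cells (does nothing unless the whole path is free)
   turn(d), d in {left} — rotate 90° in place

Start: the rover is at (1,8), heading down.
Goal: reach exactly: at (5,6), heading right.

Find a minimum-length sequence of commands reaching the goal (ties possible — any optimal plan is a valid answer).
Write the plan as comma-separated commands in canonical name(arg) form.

t0: at (1,8), heading down
t=1 move(2) ⇒ at (1,6), heading down
t=2 turn(left) ⇒ at (1,6), heading right
t=3 move(2) ⇒ at (3,6), heading right
t=4 move(2) ⇒ at (5,6), heading right
no 3-step plan works, so 4 is optimal.

move(2), turn(left), move(2), move(2)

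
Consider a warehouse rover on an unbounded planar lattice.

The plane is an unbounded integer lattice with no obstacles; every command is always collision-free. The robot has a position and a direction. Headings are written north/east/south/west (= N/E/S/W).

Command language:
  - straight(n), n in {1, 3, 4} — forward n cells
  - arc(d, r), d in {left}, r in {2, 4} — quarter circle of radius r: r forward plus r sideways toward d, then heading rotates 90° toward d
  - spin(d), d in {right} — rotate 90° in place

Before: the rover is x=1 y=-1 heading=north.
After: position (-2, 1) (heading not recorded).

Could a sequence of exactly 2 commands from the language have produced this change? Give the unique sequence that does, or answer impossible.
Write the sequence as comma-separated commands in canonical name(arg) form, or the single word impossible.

key: running straight(1) before arc(left, 2) would end elsewhere — order is forced
start: x=1 y=-1 heading=north
t=1 arc(left, 2) ⇒ x=-1 y=1 heading=west
t=2 straight(1) ⇒ x=-2 y=1 heading=west
no other 2-command option fits: unique.

arc(left, 2), straight(1)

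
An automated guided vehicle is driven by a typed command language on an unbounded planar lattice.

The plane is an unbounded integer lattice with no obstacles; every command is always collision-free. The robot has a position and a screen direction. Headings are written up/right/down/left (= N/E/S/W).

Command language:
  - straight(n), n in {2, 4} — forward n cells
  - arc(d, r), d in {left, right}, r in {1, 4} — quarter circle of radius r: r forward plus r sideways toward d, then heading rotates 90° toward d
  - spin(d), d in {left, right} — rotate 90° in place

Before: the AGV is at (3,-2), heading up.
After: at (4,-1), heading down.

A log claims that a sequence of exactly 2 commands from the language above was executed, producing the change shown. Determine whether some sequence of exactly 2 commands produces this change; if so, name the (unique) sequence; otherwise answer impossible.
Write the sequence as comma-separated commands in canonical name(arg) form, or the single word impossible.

key: running spin(right) before arc(right, 1) would end elsewhere — order is forced
initial: at (3,-2), heading up
step 1 (arc(right, 1)): at (4,-1), heading right
step 2 (spin(right)): at (4,-1), heading down
no other 2-command option fits: unique.

arc(right, 1), spin(right)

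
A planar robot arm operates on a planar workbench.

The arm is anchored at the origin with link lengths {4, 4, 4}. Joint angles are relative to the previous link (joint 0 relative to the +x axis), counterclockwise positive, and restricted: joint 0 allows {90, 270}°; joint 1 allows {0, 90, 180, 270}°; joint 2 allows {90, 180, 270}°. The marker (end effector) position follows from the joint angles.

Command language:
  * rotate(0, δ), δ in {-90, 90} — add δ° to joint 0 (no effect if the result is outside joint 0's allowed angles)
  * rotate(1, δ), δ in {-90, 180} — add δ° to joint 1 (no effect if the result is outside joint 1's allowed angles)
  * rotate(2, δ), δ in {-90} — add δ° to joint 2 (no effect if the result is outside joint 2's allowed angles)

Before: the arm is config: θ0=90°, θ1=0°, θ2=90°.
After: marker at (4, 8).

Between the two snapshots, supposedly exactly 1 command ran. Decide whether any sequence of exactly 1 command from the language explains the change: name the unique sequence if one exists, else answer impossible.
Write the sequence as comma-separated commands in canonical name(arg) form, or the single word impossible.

start: config: θ0=90°, θ1=0°, θ2=90°
1. rotate(1, -90) → config: θ0=90°, θ1=270°, θ2=90°
all 5 alternatives checked — unique.

rotate(1, -90)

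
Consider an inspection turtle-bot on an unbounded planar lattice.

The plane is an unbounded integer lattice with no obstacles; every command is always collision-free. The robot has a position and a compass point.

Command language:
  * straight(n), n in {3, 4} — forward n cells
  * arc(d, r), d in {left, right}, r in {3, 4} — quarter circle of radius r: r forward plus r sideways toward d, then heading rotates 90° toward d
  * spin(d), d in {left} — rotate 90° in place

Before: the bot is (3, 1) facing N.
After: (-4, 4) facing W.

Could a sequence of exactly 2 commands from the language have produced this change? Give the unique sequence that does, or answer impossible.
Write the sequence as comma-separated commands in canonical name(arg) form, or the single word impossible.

key: position moved to (-4,4) AND the heading swung to W — translation plus rotation needed
from: (3, 1) facing N
step 1 (arc(left, 3)): (0, 4) facing W
step 2 (straight(4)): (-4, 4) facing W
uniquely the one of 49 2-step routes that fits.

arc(left, 3), straight(4)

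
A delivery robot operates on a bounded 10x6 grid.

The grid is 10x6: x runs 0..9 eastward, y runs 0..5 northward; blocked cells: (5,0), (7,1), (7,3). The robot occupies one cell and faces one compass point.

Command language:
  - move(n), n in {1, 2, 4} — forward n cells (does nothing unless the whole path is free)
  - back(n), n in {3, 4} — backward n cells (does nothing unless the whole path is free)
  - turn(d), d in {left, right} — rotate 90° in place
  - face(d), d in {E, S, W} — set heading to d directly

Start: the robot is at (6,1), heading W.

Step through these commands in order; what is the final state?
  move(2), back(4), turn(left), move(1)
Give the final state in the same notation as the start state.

at (4,0), heading S

from: at (6,1), heading W
[1] after move(2): at (4,1), heading W
[2] after back(4): at (4,1), heading W
[3] after turn(left): at (4,1), heading S
[4] after move(1): at (4,0), heading S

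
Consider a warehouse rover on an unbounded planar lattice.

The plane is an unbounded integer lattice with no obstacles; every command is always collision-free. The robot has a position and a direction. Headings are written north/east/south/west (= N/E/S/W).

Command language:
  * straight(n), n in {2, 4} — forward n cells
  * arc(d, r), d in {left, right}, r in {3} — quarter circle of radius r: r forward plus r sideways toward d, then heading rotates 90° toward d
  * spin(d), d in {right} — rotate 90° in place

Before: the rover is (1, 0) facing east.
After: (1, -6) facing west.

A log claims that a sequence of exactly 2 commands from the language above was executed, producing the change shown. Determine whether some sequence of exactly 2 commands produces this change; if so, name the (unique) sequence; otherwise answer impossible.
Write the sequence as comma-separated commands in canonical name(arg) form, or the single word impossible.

key: cell and facing (now W) both changed — the 2 commands mix motion and turning
t0: (1, 0) facing east
step 1 (arc(right, 3)): (4, -3) facing south
step 2 (arc(right, 3)): (1, -6) facing west
all 25 alternatives checked — unique.

arc(right, 3), arc(right, 3)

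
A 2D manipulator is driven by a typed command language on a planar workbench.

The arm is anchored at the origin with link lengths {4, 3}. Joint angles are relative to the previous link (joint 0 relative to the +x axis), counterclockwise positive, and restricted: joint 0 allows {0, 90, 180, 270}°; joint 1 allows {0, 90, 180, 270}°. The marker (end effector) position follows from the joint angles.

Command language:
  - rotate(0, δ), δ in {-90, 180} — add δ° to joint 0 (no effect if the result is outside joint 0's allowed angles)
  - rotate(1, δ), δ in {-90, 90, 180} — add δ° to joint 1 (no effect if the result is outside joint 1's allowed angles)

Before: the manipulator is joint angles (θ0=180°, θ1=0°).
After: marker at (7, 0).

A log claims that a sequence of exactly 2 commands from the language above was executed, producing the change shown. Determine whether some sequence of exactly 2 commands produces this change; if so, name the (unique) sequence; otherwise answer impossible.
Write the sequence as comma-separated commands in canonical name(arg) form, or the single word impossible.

rotate(0, -90), rotate(0, -90)

begin: joint angles (θ0=180°, θ1=0°)
t=1 rotate(0, -90) ⇒ joint angles (θ0=90°, θ1=0°)
t=2 rotate(0, -90) ⇒ joint angles (θ0=0°, θ1=0°)
no other 2-command option fits: unique.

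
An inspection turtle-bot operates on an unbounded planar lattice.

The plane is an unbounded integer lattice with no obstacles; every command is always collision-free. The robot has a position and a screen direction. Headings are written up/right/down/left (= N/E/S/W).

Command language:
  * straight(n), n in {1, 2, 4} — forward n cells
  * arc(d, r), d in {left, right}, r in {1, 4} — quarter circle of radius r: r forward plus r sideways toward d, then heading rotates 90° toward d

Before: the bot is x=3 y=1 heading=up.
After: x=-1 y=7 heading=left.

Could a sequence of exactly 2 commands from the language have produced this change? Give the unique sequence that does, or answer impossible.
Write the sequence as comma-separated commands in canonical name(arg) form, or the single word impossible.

key: cell and facing (now W) both changed — the 2 commands mix motion and turning
begin: x=3 y=1 heading=up
t=1 straight(2) ⇒ x=3 y=3 heading=up
t=2 arc(left, 4) ⇒ x=-1 y=7 heading=left
no rival 2-sequence matches.

straight(2), arc(left, 4)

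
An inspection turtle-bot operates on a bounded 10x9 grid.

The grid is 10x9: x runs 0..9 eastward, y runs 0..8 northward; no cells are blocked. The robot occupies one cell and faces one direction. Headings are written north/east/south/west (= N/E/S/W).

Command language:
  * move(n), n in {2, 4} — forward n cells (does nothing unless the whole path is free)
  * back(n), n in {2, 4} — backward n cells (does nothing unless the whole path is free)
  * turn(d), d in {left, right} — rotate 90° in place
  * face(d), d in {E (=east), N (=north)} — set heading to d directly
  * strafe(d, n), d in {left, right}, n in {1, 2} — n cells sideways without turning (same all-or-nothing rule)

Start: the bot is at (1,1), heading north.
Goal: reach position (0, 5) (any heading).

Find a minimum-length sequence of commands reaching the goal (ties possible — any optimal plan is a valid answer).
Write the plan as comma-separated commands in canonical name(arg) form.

move(4), strafe(left, 1)

t0: at (1,1), heading north
[1] after move(4): at (1,5), heading north
[2] after strafe(left, 1): at (0,5), heading north
nothing shorter than 2 reaches the goal.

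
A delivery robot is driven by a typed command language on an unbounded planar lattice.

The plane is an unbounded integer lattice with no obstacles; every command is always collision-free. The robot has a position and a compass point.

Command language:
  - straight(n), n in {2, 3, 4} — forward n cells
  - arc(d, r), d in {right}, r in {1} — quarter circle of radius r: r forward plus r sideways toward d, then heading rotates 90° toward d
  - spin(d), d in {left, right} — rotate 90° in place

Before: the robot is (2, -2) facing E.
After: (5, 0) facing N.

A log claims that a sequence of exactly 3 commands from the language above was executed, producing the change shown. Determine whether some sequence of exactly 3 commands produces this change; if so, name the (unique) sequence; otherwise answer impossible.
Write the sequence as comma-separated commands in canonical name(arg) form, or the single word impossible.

straight(3), spin(left), straight(2)

key: cell and facing (now N) both changed — the 3 commands mix motion and turning
from: (2, -2) facing E
[1] after straight(3): (5, -2) facing E
[2] after spin(left): (5, -2) facing N
[3] after straight(2): (5, 0) facing N
no other 3-command option fits: unique.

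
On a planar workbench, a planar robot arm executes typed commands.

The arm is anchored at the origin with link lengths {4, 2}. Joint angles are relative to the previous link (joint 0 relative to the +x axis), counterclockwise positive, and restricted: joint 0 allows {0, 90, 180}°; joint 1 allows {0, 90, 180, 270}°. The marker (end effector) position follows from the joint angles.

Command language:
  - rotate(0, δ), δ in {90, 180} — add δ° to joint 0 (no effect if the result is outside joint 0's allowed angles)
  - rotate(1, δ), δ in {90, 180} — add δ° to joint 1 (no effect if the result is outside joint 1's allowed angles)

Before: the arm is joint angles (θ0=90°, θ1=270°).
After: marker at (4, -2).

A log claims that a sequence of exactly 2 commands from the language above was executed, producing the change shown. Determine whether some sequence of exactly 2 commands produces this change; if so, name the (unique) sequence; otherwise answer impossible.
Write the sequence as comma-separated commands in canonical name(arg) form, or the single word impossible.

rotate(0, 90), rotate(0, 180)

key: order matters: swapping rotate(0, 90) and rotate(0, 180) lands elsewhere
t0: joint angles (θ0=90°, θ1=270°)
t=1 rotate(0, 90) ⇒ joint angles (θ0=180°, θ1=270°)
t=2 rotate(0, 180) ⇒ joint angles (θ0=0°, θ1=270°)
no other 2-command option fits: unique.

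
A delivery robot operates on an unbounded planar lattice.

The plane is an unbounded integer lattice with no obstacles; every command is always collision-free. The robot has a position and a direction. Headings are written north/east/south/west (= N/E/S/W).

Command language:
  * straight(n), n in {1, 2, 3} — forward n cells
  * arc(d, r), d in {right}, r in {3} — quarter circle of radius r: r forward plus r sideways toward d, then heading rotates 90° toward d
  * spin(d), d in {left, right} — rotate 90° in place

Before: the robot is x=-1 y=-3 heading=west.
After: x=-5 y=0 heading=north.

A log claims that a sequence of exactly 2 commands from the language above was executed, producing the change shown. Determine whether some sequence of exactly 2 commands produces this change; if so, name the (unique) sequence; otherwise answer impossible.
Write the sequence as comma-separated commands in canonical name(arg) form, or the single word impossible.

straight(1), arc(right, 3)

key: running arc(right, 3) before straight(1) would end elsewhere — order is forced
begin: x=-1 y=-3 heading=west
step 1 (straight(1)): x=-2 y=-3 heading=west
step 2 (arc(right, 3)): x=-5 y=0 heading=north
no rival 2-sequence matches.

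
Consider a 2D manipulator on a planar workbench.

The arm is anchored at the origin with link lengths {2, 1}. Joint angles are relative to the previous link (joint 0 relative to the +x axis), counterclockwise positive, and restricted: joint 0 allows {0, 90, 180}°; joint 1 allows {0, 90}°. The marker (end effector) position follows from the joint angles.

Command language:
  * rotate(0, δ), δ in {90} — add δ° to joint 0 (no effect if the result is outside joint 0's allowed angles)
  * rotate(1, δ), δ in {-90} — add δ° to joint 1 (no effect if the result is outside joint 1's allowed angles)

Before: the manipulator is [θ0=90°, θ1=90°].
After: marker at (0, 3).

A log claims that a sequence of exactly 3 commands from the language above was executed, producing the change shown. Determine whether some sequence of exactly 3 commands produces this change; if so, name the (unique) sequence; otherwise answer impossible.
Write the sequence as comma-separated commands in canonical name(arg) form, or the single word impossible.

t0: [θ0=90°, θ1=90°]
t=1 rotate(1, -90) ⇒ [θ0=90°, θ1=0°]
t=2 rotate(1, -90) ⇒ [θ0=90°, θ1=0°]
t=3 rotate(1, -90) ⇒ [θ0=90°, θ1=0°]
no rival 3-sequence matches.

rotate(1, -90), rotate(1, -90), rotate(1, -90)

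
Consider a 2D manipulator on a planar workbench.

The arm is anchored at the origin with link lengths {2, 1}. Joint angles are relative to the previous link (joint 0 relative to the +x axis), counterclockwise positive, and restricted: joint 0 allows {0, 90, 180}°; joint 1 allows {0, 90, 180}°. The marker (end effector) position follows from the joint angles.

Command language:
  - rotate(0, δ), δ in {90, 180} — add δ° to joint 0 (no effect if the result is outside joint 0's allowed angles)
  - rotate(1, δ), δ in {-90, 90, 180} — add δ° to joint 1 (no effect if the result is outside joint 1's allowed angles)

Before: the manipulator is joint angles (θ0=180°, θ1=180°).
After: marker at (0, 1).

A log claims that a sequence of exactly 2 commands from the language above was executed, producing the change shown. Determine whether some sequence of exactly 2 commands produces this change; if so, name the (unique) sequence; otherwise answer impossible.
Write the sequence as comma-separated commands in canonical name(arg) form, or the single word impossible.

rotate(0, 180), rotate(0, 90)

key: running rotate(0, 90) before rotate(0, 180) would end elsewhere — order is forced
from: joint angles (θ0=180°, θ1=180°)
[1] after rotate(0, 180): joint angles (θ0=0°, θ1=180°)
[2] after rotate(0, 90): joint angles (θ0=90°, θ1=180°)
uniquely the one of 25 2-step routes that fits.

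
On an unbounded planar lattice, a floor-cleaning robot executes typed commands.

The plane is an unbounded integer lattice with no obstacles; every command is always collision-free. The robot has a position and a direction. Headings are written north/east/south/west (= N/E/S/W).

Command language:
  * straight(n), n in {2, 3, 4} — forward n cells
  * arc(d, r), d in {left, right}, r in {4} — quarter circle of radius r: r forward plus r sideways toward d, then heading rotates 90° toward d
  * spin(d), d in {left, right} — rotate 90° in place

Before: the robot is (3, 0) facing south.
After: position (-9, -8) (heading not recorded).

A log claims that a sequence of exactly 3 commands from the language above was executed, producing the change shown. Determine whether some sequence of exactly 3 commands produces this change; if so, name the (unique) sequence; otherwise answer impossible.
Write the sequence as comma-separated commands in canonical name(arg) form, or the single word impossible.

key: running arc(left, 4) before arc(right, 4) would end elsewhere — order is forced
from: (3, 0) facing south
step 1 (arc(right, 4)): (-1, -4) facing west
step 2 (straight(4)): (-5, -4) facing west
step 3 (arc(left, 4)): (-9, -8) facing south
no other 3-command option fits: unique.

arc(right, 4), straight(4), arc(left, 4)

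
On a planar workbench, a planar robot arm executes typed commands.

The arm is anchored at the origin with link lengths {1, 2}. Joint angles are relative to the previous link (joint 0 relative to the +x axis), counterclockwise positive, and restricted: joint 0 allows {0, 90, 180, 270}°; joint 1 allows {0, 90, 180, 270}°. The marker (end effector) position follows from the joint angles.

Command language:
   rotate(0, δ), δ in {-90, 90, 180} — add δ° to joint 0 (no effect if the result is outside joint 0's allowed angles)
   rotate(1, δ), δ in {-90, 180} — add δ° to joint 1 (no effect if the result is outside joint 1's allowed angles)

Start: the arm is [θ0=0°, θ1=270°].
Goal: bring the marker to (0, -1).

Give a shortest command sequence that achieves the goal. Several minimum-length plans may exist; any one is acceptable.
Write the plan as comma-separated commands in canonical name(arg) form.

rotate(1, -90), rotate(0, 90)

start: [θ0=0°, θ1=270°]
1. rotate(1, -90) → [θ0=0°, θ1=180°]
2. rotate(0, 90) → [θ0=90°, θ1=180°]
nothing shorter than 2 reaches the goal.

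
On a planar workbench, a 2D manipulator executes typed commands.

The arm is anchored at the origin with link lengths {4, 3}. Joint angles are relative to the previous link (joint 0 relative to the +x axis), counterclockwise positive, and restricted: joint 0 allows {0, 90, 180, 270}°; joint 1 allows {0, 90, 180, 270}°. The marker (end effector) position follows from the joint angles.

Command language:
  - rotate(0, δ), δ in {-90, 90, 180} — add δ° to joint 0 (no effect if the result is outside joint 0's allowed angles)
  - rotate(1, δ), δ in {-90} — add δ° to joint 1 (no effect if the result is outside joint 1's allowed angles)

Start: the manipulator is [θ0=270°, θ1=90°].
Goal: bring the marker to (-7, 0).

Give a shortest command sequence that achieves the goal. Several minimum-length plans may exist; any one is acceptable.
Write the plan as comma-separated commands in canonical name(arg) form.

initial: [θ0=270°, θ1=90°]
t=1 rotate(0, -90) ⇒ [θ0=180°, θ1=90°]
t=2 rotate(1, -90) ⇒ [θ0=180°, θ1=0°]
shorter routes all fall short; 2 is best.

rotate(0, -90), rotate(1, -90)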